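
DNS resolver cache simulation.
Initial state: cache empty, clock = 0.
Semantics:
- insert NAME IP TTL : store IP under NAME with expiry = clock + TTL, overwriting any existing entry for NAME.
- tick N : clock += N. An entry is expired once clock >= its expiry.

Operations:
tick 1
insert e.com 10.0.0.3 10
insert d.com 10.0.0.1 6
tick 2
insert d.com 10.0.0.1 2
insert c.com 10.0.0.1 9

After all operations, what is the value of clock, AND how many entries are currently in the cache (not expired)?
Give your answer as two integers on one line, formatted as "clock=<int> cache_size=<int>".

Answer: clock=3 cache_size=3

Derivation:
Op 1: tick 1 -> clock=1.
Op 2: insert e.com -> 10.0.0.3 (expiry=1+10=11). clock=1
Op 3: insert d.com -> 10.0.0.1 (expiry=1+6=7). clock=1
Op 4: tick 2 -> clock=3.
Op 5: insert d.com -> 10.0.0.1 (expiry=3+2=5). clock=3
Op 6: insert c.com -> 10.0.0.1 (expiry=3+9=12). clock=3
Final clock = 3
Final cache (unexpired): {c.com,d.com,e.com} -> size=3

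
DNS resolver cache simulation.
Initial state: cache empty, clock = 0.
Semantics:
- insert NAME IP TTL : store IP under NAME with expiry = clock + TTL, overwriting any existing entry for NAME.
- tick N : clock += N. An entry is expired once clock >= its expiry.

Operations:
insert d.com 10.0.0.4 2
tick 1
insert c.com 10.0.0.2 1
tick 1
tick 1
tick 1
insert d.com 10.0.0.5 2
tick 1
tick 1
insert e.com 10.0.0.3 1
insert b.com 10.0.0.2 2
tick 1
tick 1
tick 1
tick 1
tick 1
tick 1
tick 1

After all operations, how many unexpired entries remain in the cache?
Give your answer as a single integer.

Answer: 0

Derivation:
Op 1: insert d.com -> 10.0.0.4 (expiry=0+2=2). clock=0
Op 2: tick 1 -> clock=1.
Op 3: insert c.com -> 10.0.0.2 (expiry=1+1=2). clock=1
Op 4: tick 1 -> clock=2. purged={c.com,d.com}
Op 5: tick 1 -> clock=3.
Op 6: tick 1 -> clock=4.
Op 7: insert d.com -> 10.0.0.5 (expiry=4+2=6). clock=4
Op 8: tick 1 -> clock=5.
Op 9: tick 1 -> clock=6. purged={d.com}
Op 10: insert e.com -> 10.0.0.3 (expiry=6+1=7). clock=6
Op 11: insert b.com -> 10.0.0.2 (expiry=6+2=8). clock=6
Op 12: tick 1 -> clock=7. purged={e.com}
Op 13: tick 1 -> clock=8. purged={b.com}
Op 14: tick 1 -> clock=9.
Op 15: tick 1 -> clock=10.
Op 16: tick 1 -> clock=11.
Op 17: tick 1 -> clock=12.
Op 18: tick 1 -> clock=13.
Final cache (unexpired): {} -> size=0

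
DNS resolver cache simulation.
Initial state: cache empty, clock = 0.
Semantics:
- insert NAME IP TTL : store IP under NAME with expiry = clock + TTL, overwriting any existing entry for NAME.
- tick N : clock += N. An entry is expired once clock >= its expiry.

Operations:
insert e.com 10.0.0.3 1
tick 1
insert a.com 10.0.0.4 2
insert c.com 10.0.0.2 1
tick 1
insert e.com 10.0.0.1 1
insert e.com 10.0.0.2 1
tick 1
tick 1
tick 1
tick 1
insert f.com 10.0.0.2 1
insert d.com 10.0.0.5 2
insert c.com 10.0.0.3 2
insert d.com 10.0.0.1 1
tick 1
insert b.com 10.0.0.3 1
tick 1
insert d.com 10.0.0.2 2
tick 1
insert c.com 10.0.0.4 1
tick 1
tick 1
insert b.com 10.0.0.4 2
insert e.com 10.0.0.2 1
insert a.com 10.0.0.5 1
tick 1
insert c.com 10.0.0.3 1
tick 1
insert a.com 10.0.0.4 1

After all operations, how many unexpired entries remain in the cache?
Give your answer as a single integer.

Answer: 1

Derivation:
Op 1: insert e.com -> 10.0.0.3 (expiry=0+1=1). clock=0
Op 2: tick 1 -> clock=1. purged={e.com}
Op 3: insert a.com -> 10.0.0.4 (expiry=1+2=3). clock=1
Op 4: insert c.com -> 10.0.0.2 (expiry=1+1=2). clock=1
Op 5: tick 1 -> clock=2. purged={c.com}
Op 6: insert e.com -> 10.0.0.1 (expiry=2+1=3). clock=2
Op 7: insert e.com -> 10.0.0.2 (expiry=2+1=3). clock=2
Op 8: tick 1 -> clock=3. purged={a.com,e.com}
Op 9: tick 1 -> clock=4.
Op 10: tick 1 -> clock=5.
Op 11: tick 1 -> clock=6.
Op 12: insert f.com -> 10.0.0.2 (expiry=6+1=7). clock=6
Op 13: insert d.com -> 10.0.0.5 (expiry=6+2=8). clock=6
Op 14: insert c.com -> 10.0.0.3 (expiry=6+2=8). clock=6
Op 15: insert d.com -> 10.0.0.1 (expiry=6+1=7). clock=6
Op 16: tick 1 -> clock=7. purged={d.com,f.com}
Op 17: insert b.com -> 10.0.0.3 (expiry=7+1=8). clock=7
Op 18: tick 1 -> clock=8. purged={b.com,c.com}
Op 19: insert d.com -> 10.0.0.2 (expiry=8+2=10). clock=8
Op 20: tick 1 -> clock=9.
Op 21: insert c.com -> 10.0.0.4 (expiry=9+1=10). clock=9
Op 22: tick 1 -> clock=10. purged={c.com,d.com}
Op 23: tick 1 -> clock=11.
Op 24: insert b.com -> 10.0.0.4 (expiry=11+2=13). clock=11
Op 25: insert e.com -> 10.0.0.2 (expiry=11+1=12). clock=11
Op 26: insert a.com -> 10.0.0.5 (expiry=11+1=12). clock=11
Op 27: tick 1 -> clock=12. purged={a.com,e.com}
Op 28: insert c.com -> 10.0.0.3 (expiry=12+1=13). clock=12
Op 29: tick 1 -> clock=13. purged={b.com,c.com}
Op 30: insert a.com -> 10.0.0.4 (expiry=13+1=14). clock=13
Final cache (unexpired): {a.com} -> size=1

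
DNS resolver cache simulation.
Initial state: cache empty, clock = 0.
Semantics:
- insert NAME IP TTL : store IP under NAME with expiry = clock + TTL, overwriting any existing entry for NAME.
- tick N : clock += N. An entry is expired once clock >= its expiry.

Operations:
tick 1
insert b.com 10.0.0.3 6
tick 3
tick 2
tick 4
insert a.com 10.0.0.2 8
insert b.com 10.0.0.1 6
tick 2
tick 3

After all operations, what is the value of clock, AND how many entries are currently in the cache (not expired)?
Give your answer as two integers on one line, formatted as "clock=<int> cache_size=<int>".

Answer: clock=15 cache_size=2

Derivation:
Op 1: tick 1 -> clock=1.
Op 2: insert b.com -> 10.0.0.3 (expiry=1+6=7). clock=1
Op 3: tick 3 -> clock=4.
Op 4: tick 2 -> clock=6.
Op 5: tick 4 -> clock=10. purged={b.com}
Op 6: insert a.com -> 10.0.0.2 (expiry=10+8=18). clock=10
Op 7: insert b.com -> 10.0.0.1 (expiry=10+6=16). clock=10
Op 8: tick 2 -> clock=12.
Op 9: tick 3 -> clock=15.
Final clock = 15
Final cache (unexpired): {a.com,b.com} -> size=2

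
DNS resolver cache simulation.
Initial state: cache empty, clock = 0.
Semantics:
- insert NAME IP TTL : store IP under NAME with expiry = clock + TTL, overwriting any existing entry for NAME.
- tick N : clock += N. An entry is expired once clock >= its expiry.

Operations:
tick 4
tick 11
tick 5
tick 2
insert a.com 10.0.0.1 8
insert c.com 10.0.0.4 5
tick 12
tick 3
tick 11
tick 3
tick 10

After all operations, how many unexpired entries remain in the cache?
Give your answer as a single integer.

Answer: 0

Derivation:
Op 1: tick 4 -> clock=4.
Op 2: tick 11 -> clock=15.
Op 3: tick 5 -> clock=20.
Op 4: tick 2 -> clock=22.
Op 5: insert a.com -> 10.0.0.1 (expiry=22+8=30). clock=22
Op 6: insert c.com -> 10.0.0.4 (expiry=22+5=27). clock=22
Op 7: tick 12 -> clock=34. purged={a.com,c.com}
Op 8: tick 3 -> clock=37.
Op 9: tick 11 -> clock=48.
Op 10: tick 3 -> clock=51.
Op 11: tick 10 -> clock=61.
Final cache (unexpired): {} -> size=0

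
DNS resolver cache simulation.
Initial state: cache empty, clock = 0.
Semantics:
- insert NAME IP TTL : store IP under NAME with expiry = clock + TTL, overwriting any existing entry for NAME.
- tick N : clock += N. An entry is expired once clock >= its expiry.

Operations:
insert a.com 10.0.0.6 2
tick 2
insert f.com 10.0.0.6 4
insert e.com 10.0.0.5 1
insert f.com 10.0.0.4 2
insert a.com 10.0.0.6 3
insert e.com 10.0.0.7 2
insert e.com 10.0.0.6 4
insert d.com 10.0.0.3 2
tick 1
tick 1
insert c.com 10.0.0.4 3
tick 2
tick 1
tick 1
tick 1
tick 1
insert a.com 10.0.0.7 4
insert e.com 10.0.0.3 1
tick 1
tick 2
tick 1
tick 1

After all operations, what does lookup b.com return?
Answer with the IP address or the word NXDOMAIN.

Op 1: insert a.com -> 10.0.0.6 (expiry=0+2=2). clock=0
Op 2: tick 2 -> clock=2. purged={a.com}
Op 3: insert f.com -> 10.0.0.6 (expiry=2+4=6). clock=2
Op 4: insert e.com -> 10.0.0.5 (expiry=2+1=3). clock=2
Op 5: insert f.com -> 10.0.0.4 (expiry=2+2=4). clock=2
Op 6: insert a.com -> 10.0.0.6 (expiry=2+3=5). clock=2
Op 7: insert e.com -> 10.0.0.7 (expiry=2+2=4). clock=2
Op 8: insert e.com -> 10.0.0.6 (expiry=2+4=6). clock=2
Op 9: insert d.com -> 10.0.0.3 (expiry=2+2=4). clock=2
Op 10: tick 1 -> clock=3.
Op 11: tick 1 -> clock=4. purged={d.com,f.com}
Op 12: insert c.com -> 10.0.0.4 (expiry=4+3=7). clock=4
Op 13: tick 2 -> clock=6. purged={a.com,e.com}
Op 14: tick 1 -> clock=7. purged={c.com}
Op 15: tick 1 -> clock=8.
Op 16: tick 1 -> clock=9.
Op 17: tick 1 -> clock=10.
Op 18: insert a.com -> 10.0.0.7 (expiry=10+4=14). clock=10
Op 19: insert e.com -> 10.0.0.3 (expiry=10+1=11). clock=10
Op 20: tick 1 -> clock=11. purged={e.com}
Op 21: tick 2 -> clock=13.
Op 22: tick 1 -> clock=14. purged={a.com}
Op 23: tick 1 -> clock=15.
lookup b.com: not in cache (expired or never inserted)

Answer: NXDOMAIN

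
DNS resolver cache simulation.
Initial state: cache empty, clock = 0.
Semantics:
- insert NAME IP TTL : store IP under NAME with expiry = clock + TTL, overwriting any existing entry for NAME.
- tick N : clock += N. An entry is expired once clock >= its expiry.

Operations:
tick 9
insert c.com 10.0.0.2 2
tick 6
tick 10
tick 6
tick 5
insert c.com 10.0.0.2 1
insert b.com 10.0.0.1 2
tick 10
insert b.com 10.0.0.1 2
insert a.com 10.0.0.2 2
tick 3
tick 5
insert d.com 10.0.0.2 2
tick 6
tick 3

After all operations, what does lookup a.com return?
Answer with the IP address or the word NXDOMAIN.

Op 1: tick 9 -> clock=9.
Op 2: insert c.com -> 10.0.0.2 (expiry=9+2=11). clock=9
Op 3: tick 6 -> clock=15. purged={c.com}
Op 4: tick 10 -> clock=25.
Op 5: tick 6 -> clock=31.
Op 6: tick 5 -> clock=36.
Op 7: insert c.com -> 10.0.0.2 (expiry=36+1=37). clock=36
Op 8: insert b.com -> 10.0.0.1 (expiry=36+2=38). clock=36
Op 9: tick 10 -> clock=46. purged={b.com,c.com}
Op 10: insert b.com -> 10.0.0.1 (expiry=46+2=48). clock=46
Op 11: insert a.com -> 10.0.0.2 (expiry=46+2=48). clock=46
Op 12: tick 3 -> clock=49. purged={a.com,b.com}
Op 13: tick 5 -> clock=54.
Op 14: insert d.com -> 10.0.0.2 (expiry=54+2=56). clock=54
Op 15: tick 6 -> clock=60. purged={d.com}
Op 16: tick 3 -> clock=63.
lookup a.com: not in cache (expired or never inserted)

Answer: NXDOMAIN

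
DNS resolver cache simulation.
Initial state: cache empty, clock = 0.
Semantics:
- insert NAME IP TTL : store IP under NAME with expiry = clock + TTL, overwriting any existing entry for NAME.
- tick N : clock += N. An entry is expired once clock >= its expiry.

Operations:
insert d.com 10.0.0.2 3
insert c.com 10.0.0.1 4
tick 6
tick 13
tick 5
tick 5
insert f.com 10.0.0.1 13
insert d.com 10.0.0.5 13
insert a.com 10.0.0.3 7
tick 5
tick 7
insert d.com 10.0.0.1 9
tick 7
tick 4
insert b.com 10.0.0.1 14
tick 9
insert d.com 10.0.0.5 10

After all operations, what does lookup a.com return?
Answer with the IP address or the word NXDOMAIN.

Answer: NXDOMAIN

Derivation:
Op 1: insert d.com -> 10.0.0.2 (expiry=0+3=3). clock=0
Op 2: insert c.com -> 10.0.0.1 (expiry=0+4=4). clock=0
Op 3: tick 6 -> clock=6. purged={c.com,d.com}
Op 4: tick 13 -> clock=19.
Op 5: tick 5 -> clock=24.
Op 6: tick 5 -> clock=29.
Op 7: insert f.com -> 10.0.0.1 (expiry=29+13=42). clock=29
Op 8: insert d.com -> 10.0.0.5 (expiry=29+13=42). clock=29
Op 9: insert a.com -> 10.0.0.3 (expiry=29+7=36). clock=29
Op 10: tick 5 -> clock=34.
Op 11: tick 7 -> clock=41. purged={a.com}
Op 12: insert d.com -> 10.0.0.1 (expiry=41+9=50). clock=41
Op 13: tick 7 -> clock=48. purged={f.com}
Op 14: tick 4 -> clock=52. purged={d.com}
Op 15: insert b.com -> 10.0.0.1 (expiry=52+14=66). clock=52
Op 16: tick 9 -> clock=61.
Op 17: insert d.com -> 10.0.0.5 (expiry=61+10=71). clock=61
lookup a.com: not in cache (expired or never inserted)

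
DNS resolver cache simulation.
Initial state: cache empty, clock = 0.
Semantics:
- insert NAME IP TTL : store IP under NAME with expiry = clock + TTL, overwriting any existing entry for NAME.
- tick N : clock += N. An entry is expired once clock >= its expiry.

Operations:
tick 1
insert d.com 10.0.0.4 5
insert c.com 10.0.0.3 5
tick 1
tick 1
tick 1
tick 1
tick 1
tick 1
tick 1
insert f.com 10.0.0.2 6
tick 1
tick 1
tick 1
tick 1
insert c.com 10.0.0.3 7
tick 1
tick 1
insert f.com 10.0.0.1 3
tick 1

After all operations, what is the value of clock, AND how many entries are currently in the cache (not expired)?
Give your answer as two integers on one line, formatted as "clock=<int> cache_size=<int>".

Answer: clock=15 cache_size=2

Derivation:
Op 1: tick 1 -> clock=1.
Op 2: insert d.com -> 10.0.0.4 (expiry=1+5=6). clock=1
Op 3: insert c.com -> 10.0.0.3 (expiry=1+5=6). clock=1
Op 4: tick 1 -> clock=2.
Op 5: tick 1 -> clock=3.
Op 6: tick 1 -> clock=4.
Op 7: tick 1 -> clock=5.
Op 8: tick 1 -> clock=6. purged={c.com,d.com}
Op 9: tick 1 -> clock=7.
Op 10: tick 1 -> clock=8.
Op 11: insert f.com -> 10.0.0.2 (expiry=8+6=14). clock=8
Op 12: tick 1 -> clock=9.
Op 13: tick 1 -> clock=10.
Op 14: tick 1 -> clock=11.
Op 15: tick 1 -> clock=12.
Op 16: insert c.com -> 10.0.0.3 (expiry=12+7=19). clock=12
Op 17: tick 1 -> clock=13.
Op 18: tick 1 -> clock=14. purged={f.com}
Op 19: insert f.com -> 10.0.0.1 (expiry=14+3=17). clock=14
Op 20: tick 1 -> clock=15.
Final clock = 15
Final cache (unexpired): {c.com,f.com} -> size=2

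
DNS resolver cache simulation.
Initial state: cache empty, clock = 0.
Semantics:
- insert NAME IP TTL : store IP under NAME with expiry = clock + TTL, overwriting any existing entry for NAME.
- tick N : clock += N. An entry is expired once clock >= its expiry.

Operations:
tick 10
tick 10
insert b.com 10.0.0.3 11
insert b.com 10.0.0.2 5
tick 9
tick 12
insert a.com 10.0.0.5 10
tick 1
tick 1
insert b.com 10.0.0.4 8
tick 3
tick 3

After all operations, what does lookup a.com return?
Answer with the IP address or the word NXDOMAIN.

Answer: 10.0.0.5

Derivation:
Op 1: tick 10 -> clock=10.
Op 2: tick 10 -> clock=20.
Op 3: insert b.com -> 10.0.0.3 (expiry=20+11=31). clock=20
Op 4: insert b.com -> 10.0.0.2 (expiry=20+5=25). clock=20
Op 5: tick 9 -> clock=29. purged={b.com}
Op 6: tick 12 -> clock=41.
Op 7: insert a.com -> 10.0.0.5 (expiry=41+10=51). clock=41
Op 8: tick 1 -> clock=42.
Op 9: tick 1 -> clock=43.
Op 10: insert b.com -> 10.0.0.4 (expiry=43+8=51). clock=43
Op 11: tick 3 -> clock=46.
Op 12: tick 3 -> clock=49.
lookup a.com: present, ip=10.0.0.5 expiry=51 > clock=49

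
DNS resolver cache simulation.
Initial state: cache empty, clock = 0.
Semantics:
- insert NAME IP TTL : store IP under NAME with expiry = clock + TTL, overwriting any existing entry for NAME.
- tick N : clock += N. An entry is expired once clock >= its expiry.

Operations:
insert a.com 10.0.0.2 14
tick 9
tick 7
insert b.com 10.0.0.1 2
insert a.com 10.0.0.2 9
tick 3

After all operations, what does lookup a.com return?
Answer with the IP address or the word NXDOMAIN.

Answer: 10.0.0.2

Derivation:
Op 1: insert a.com -> 10.0.0.2 (expiry=0+14=14). clock=0
Op 2: tick 9 -> clock=9.
Op 3: tick 7 -> clock=16. purged={a.com}
Op 4: insert b.com -> 10.0.0.1 (expiry=16+2=18). clock=16
Op 5: insert a.com -> 10.0.0.2 (expiry=16+9=25). clock=16
Op 6: tick 3 -> clock=19. purged={b.com}
lookup a.com: present, ip=10.0.0.2 expiry=25 > clock=19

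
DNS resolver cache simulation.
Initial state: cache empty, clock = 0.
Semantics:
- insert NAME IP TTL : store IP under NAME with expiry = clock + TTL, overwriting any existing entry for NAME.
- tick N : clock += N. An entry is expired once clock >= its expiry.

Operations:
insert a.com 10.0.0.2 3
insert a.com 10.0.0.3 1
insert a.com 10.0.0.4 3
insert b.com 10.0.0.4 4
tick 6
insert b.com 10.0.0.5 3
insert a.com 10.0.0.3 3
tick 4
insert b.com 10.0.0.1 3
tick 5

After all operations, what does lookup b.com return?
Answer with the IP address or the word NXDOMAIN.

Op 1: insert a.com -> 10.0.0.2 (expiry=0+3=3). clock=0
Op 2: insert a.com -> 10.0.0.3 (expiry=0+1=1). clock=0
Op 3: insert a.com -> 10.0.0.4 (expiry=0+3=3). clock=0
Op 4: insert b.com -> 10.0.0.4 (expiry=0+4=4). clock=0
Op 5: tick 6 -> clock=6. purged={a.com,b.com}
Op 6: insert b.com -> 10.0.0.5 (expiry=6+3=9). clock=6
Op 7: insert a.com -> 10.0.0.3 (expiry=6+3=9). clock=6
Op 8: tick 4 -> clock=10. purged={a.com,b.com}
Op 9: insert b.com -> 10.0.0.1 (expiry=10+3=13). clock=10
Op 10: tick 5 -> clock=15. purged={b.com}
lookup b.com: not in cache (expired or never inserted)

Answer: NXDOMAIN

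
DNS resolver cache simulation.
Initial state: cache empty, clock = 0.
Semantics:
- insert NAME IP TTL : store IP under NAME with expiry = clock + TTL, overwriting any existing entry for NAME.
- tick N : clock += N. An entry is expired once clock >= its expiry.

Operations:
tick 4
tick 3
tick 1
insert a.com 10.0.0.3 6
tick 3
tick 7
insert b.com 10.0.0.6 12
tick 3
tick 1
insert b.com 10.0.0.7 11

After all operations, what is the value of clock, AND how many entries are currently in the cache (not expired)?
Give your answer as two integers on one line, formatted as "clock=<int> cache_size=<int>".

Answer: clock=22 cache_size=1

Derivation:
Op 1: tick 4 -> clock=4.
Op 2: tick 3 -> clock=7.
Op 3: tick 1 -> clock=8.
Op 4: insert a.com -> 10.0.0.3 (expiry=8+6=14). clock=8
Op 5: tick 3 -> clock=11.
Op 6: tick 7 -> clock=18. purged={a.com}
Op 7: insert b.com -> 10.0.0.6 (expiry=18+12=30). clock=18
Op 8: tick 3 -> clock=21.
Op 9: tick 1 -> clock=22.
Op 10: insert b.com -> 10.0.0.7 (expiry=22+11=33). clock=22
Final clock = 22
Final cache (unexpired): {b.com} -> size=1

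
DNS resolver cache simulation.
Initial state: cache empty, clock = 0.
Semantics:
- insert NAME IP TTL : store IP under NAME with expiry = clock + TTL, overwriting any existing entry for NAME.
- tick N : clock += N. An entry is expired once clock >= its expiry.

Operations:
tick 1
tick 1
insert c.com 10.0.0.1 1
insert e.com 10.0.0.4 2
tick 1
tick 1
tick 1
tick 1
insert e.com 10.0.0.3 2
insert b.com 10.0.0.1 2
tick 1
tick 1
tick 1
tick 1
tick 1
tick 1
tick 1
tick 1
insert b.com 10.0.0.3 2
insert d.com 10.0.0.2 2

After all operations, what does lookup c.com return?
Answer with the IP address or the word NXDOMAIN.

Answer: NXDOMAIN

Derivation:
Op 1: tick 1 -> clock=1.
Op 2: tick 1 -> clock=2.
Op 3: insert c.com -> 10.0.0.1 (expiry=2+1=3). clock=2
Op 4: insert e.com -> 10.0.0.4 (expiry=2+2=4). clock=2
Op 5: tick 1 -> clock=3. purged={c.com}
Op 6: tick 1 -> clock=4. purged={e.com}
Op 7: tick 1 -> clock=5.
Op 8: tick 1 -> clock=6.
Op 9: insert e.com -> 10.0.0.3 (expiry=6+2=8). clock=6
Op 10: insert b.com -> 10.0.0.1 (expiry=6+2=8). clock=6
Op 11: tick 1 -> clock=7.
Op 12: tick 1 -> clock=8. purged={b.com,e.com}
Op 13: tick 1 -> clock=9.
Op 14: tick 1 -> clock=10.
Op 15: tick 1 -> clock=11.
Op 16: tick 1 -> clock=12.
Op 17: tick 1 -> clock=13.
Op 18: tick 1 -> clock=14.
Op 19: insert b.com -> 10.0.0.3 (expiry=14+2=16). clock=14
Op 20: insert d.com -> 10.0.0.2 (expiry=14+2=16). clock=14
lookup c.com: not in cache (expired or never inserted)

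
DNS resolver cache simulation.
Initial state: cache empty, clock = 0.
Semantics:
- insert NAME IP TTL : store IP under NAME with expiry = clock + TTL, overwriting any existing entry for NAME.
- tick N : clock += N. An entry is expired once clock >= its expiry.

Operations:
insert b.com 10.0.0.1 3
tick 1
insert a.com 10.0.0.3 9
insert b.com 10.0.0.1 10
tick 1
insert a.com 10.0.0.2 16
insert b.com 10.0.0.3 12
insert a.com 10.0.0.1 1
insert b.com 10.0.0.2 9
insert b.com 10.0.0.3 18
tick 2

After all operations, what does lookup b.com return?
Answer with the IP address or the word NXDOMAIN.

Answer: 10.0.0.3

Derivation:
Op 1: insert b.com -> 10.0.0.1 (expiry=0+3=3). clock=0
Op 2: tick 1 -> clock=1.
Op 3: insert a.com -> 10.0.0.3 (expiry=1+9=10). clock=1
Op 4: insert b.com -> 10.0.0.1 (expiry=1+10=11). clock=1
Op 5: tick 1 -> clock=2.
Op 6: insert a.com -> 10.0.0.2 (expiry=2+16=18). clock=2
Op 7: insert b.com -> 10.0.0.3 (expiry=2+12=14). clock=2
Op 8: insert a.com -> 10.0.0.1 (expiry=2+1=3). clock=2
Op 9: insert b.com -> 10.0.0.2 (expiry=2+9=11). clock=2
Op 10: insert b.com -> 10.0.0.3 (expiry=2+18=20). clock=2
Op 11: tick 2 -> clock=4. purged={a.com}
lookup b.com: present, ip=10.0.0.3 expiry=20 > clock=4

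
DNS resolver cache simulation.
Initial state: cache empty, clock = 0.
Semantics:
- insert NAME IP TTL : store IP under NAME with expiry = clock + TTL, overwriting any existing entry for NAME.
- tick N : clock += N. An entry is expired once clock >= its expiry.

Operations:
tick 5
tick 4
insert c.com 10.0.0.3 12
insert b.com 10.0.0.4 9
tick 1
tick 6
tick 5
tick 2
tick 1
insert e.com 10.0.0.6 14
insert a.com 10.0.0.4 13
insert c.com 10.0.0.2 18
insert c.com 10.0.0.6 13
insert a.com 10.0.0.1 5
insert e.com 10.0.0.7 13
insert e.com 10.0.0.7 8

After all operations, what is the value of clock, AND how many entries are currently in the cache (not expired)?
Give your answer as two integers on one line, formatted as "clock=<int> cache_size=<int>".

Answer: clock=24 cache_size=3

Derivation:
Op 1: tick 5 -> clock=5.
Op 2: tick 4 -> clock=9.
Op 3: insert c.com -> 10.0.0.3 (expiry=9+12=21). clock=9
Op 4: insert b.com -> 10.0.0.4 (expiry=9+9=18). clock=9
Op 5: tick 1 -> clock=10.
Op 6: tick 6 -> clock=16.
Op 7: tick 5 -> clock=21. purged={b.com,c.com}
Op 8: tick 2 -> clock=23.
Op 9: tick 1 -> clock=24.
Op 10: insert e.com -> 10.0.0.6 (expiry=24+14=38). clock=24
Op 11: insert a.com -> 10.0.0.4 (expiry=24+13=37). clock=24
Op 12: insert c.com -> 10.0.0.2 (expiry=24+18=42). clock=24
Op 13: insert c.com -> 10.0.0.6 (expiry=24+13=37). clock=24
Op 14: insert a.com -> 10.0.0.1 (expiry=24+5=29). clock=24
Op 15: insert e.com -> 10.0.0.7 (expiry=24+13=37). clock=24
Op 16: insert e.com -> 10.0.0.7 (expiry=24+8=32). clock=24
Final clock = 24
Final cache (unexpired): {a.com,c.com,e.com} -> size=3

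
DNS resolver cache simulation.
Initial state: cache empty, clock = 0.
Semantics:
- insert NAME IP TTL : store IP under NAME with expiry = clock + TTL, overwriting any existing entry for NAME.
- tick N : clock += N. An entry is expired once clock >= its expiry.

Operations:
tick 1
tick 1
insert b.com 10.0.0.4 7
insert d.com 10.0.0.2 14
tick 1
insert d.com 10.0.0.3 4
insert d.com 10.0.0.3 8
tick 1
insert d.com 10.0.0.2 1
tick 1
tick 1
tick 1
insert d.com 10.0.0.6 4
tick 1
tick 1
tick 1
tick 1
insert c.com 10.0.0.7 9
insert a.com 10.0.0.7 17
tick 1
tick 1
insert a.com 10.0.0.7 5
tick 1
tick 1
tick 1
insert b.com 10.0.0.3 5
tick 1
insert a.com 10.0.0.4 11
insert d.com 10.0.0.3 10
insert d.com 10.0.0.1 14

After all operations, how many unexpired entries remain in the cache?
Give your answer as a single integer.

Op 1: tick 1 -> clock=1.
Op 2: tick 1 -> clock=2.
Op 3: insert b.com -> 10.0.0.4 (expiry=2+7=9). clock=2
Op 4: insert d.com -> 10.0.0.2 (expiry=2+14=16). clock=2
Op 5: tick 1 -> clock=3.
Op 6: insert d.com -> 10.0.0.3 (expiry=3+4=7). clock=3
Op 7: insert d.com -> 10.0.0.3 (expiry=3+8=11). clock=3
Op 8: tick 1 -> clock=4.
Op 9: insert d.com -> 10.0.0.2 (expiry=4+1=5). clock=4
Op 10: tick 1 -> clock=5. purged={d.com}
Op 11: tick 1 -> clock=6.
Op 12: tick 1 -> clock=7.
Op 13: insert d.com -> 10.0.0.6 (expiry=7+4=11). clock=7
Op 14: tick 1 -> clock=8.
Op 15: tick 1 -> clock=9. purged={b.com}
Op 16: tick 1 -> clock=10.
Op 17: tick 1 -> clock=11. purged={d.com}
Op 18: insert c.com -> 10.0.0.7 (expiry=11+9=20). clock=11
Op 19: insert a.com -> 10.0.0.7 (expiry=11+17=28). clock=11
Op 20: tick 1 -> clock=12.
Op 21: tick 1 -> clock=13.
Op 22: insert a.com -> 10.0.0.7 (expiry=13+5=18). clock=13
Op 23: tick 1 -> clock=14.
Op 24: tick 1 -> clock=15.
Op 25: tick 1 -> clock=16.
Op 26: insert b.com -> 10.0.0.3 (expiry=16+5=21). clock=16
Op 27: tick 1 -> clock=17.
Op 28: insert a.com -> 10.0.0.4 (expiry=17+11=28). clock=17
Op 29: insert d.com -> 10.0.0.3 (expiry=17+10=27). clock=17
Op 30: insert d.com -> 10.0.0.1 (expiry=17+14=31). clock=17
Final cache (unexpired): {a.com,b.com,c.com,d.com} -> size=4

Answer: 4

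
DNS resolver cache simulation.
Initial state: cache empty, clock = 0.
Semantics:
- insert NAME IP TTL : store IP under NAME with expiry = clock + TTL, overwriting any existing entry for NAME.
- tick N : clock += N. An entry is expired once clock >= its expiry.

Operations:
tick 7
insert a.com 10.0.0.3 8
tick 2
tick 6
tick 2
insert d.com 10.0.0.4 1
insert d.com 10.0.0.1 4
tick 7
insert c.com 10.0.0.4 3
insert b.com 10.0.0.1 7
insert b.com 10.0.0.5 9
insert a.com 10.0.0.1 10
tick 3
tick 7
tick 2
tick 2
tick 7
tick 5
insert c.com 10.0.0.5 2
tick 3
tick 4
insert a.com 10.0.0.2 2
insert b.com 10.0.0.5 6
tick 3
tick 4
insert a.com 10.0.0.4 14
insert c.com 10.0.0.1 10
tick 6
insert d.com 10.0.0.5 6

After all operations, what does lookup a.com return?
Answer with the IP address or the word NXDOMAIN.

Answer: 10.0.0.4

Derivation:
Op 1: tick 7 -> clock=7.
Op 2: insert a.com -> 10.0.0.3 (expiry=7+8=15). clock=7
Op 3: tick 2 -> clock=9.
Op 4: tick 6 -> clock=15. purged={a.com}
Op 5: tick 2 -> clock=17.
Op 6: insert d.com -> 10.0.0.4 (expiry=17+1=18). clock=17
Op 7: insert d.com -> 10.0.0.1 (expiry=17+4=21). clock=17
Op 8: tick 7 -> clock=24. purged={d.com}
Op 9: insert c.com -> 10.0.0.4 (expiry=24+3=27). clock=24
Op 10: insert b.com -> 10.0.0.1 (expiry=24+7=31). clock=24
Op 11: insert b.com -> 10.0.0.5 (expiry=24+9=33). clock=24
Op 12: insert a.com -> 10.0.0.1 (expiry=24+10=34). clock=24
Op 13: tick 3 -> clock=27. purged={c.com}
Op 14: tick 7 -> clock=34. purged={a.com,b.com}
Op 15: tick 2 -> clock=36.
Op 16: tick 2 -> clock=38.
Op 17: tick 7 -> clock=45.
Op 18: tick 5 -> clock=50.
Op 19: insert c.com -> 10.0.0.5 (expiry=50+2=52). clock=50
Op 20: tick 3 -> clock=53. purged={c.com}
Op 21: tick 4 -> clock=57.
Op 22: insert a.com -> 10.0.0.2 (expiry=57+2=59). clock=57
Op 23: insert b.com -> 10.0.0.5 (expiry=57+6=63). clock=57
Op 24: tick 3 -> clock=60. purged={a.com}
Op 25: tick 4 -> clock=64. purged={b.com}
Op 26: insert a.com -> 10.0.0.4 (expiry=64+14=78). clock=64
Op 27: insert c.com -> 10.0.0.1 (expiry=64+10=74). clock=64
Op 28: tick 6 -> clock=70.
Op 29: insert d.com -> 10.0.0.5 (expiry=70+6=76). clock=70
lookup a.com: present, ip=10.0.0.4 expiry=78 > clock=70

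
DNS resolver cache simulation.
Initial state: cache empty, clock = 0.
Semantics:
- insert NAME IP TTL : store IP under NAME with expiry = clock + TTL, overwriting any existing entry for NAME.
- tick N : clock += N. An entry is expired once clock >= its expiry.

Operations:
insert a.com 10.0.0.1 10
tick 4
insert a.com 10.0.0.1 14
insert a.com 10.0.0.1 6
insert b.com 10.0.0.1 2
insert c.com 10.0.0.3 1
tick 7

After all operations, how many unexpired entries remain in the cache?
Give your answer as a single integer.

Op 1: insert a.com -> 10.0.0.1 (expiry=0+10=10). clock=0
Op 2: tick 4 -> clock=4.
Op 3: insert a.com -> 10.0.0.1 (expiry=4+14=18). clock=4
Op 4: insert a.com -> 10.0.0.1 (expiry=4+6=10). clock=4
Op 5: insert b.com -> 10.0.0.1 (expiry=4+2=6). clock=4
Op 6: insert c.com -> 10.0.0.3 (expiry=4+1=5). clock=4
Op 7: tick 7 -> clock=11. purged={a.com,b.com,c.com}
Final cache (unexpired): {} -> size=0

Answer: 0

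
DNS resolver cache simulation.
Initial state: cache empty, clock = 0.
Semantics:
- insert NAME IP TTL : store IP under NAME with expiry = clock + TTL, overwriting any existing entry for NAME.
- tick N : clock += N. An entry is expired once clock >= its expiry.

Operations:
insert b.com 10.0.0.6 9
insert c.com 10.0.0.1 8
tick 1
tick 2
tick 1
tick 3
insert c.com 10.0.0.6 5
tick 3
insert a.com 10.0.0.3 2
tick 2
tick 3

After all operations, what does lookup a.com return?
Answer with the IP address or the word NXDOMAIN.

Answer: NXDOMAIN

Derivation:
Op 1: insert b.com -> 10.0.0.6 (expiry=0+9=9). clock=0
Op 2: insert c.com -> 10.0.0.1 (expiry=0+8=8). clock=0
Op 3: tick 1 -> clock=1.
Op 4: tick 2 -> clock=3.
Op 5: tick 1 -> clock=4.
Op 6: tick 3 -> clock=7.
Op 7: insert c.com -> 10.0.0.6 (expiry=7+5=12). clock=7
Op 8: tick 3 -> clock=10. purged={b.com}
Op 9: insert a.com -> 10.0.0.3 (expiry=10+2=12). clock=10
Op 10: tick 2 -> clock=12. purged={a.com,c.com}
Op 11: tick 3 -> clock=15.
lookup a.com: not in cache (expired or never inserted)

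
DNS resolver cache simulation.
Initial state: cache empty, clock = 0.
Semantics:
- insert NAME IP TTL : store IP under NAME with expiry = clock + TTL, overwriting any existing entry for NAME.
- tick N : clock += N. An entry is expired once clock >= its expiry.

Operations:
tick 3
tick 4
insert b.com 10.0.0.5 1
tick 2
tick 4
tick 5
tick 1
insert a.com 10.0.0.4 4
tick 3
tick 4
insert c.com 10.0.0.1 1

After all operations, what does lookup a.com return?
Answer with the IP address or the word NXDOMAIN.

Answer: NXDOMAIN

Derivation:
Op 1: tick 3 -> clock=3.
Op 2: tick 4 -> clock=7.
Op 3: insert b.com -> 10.0.0.5 (expiry=7+1=8). clock=7
Op 4: tick 2 -> clock=9. purged={b.com}
Op 5: tick 4 -> clock=13.
Op 6: tick 5 -> clock=18.
Op 7: tick 1 -> clock=19.
Op 8: insert a.com -> 10.0.0.4 (expiry=19+4=23). clock=19
Op 9: tick 3 -> clock=22.
Op 10: tick 4 -> clock=26. purged={a.com}
Op 11: insert c.com -> 10.0.0.1 (expiry=26+1=27). clock=26
lookup a.com: not in cache (expired or never inserted)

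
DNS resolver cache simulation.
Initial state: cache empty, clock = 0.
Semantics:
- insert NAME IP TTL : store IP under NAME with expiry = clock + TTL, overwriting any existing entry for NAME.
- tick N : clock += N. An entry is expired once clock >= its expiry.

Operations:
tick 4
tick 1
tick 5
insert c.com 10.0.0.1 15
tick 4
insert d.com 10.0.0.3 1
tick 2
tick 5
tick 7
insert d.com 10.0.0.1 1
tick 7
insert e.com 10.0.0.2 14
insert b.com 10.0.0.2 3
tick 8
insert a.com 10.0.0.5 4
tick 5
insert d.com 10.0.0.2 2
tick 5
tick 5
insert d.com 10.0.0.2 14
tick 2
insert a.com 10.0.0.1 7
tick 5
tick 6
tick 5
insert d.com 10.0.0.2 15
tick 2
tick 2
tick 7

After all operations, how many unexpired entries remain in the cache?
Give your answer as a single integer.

Op 1: tick 4 -> clock=4.
Op 2: tick 1 -> clock=5.
Op 3: tick 5 -> clock=10.
Op 4: insert c.com -> 10.0.0.1 (expiry=10+15=25). clock=10
Op 5: tick 4 -> clock=14.
Op 6: insert d.com -> 10.0.0.3 (expiry=14+1=15). clock=14
Op 7: tick 2 -> clock=16. purged={d.com}
Op 8: tick 5 -> clock=21.
Op 9: tick 7 -> clock=28. purged={c.com}
Op 10: insert d.com -> 10.0.0.1 (expiry=28+1=29). clock=28
Op 11: tick 7 -> clock=35. purged={d.com}
Op 12: insert e.com -> 10.0.0.2 (expiry=35+14=49). clock=35
Op 13: insert b.com -> 10.0.0.2 (expiry=35+3=38). clock=35
Op 14: tick 8 -> clock=43. purged={b.com}
Op 15: insert a.com -> 10.0.0.5 (expiry=43+4=47). clock=43
Op 16: tick 5 -> clock=48. purged={a.com}
Op 17: insert d.com -> 10.0.0.2 (expiry=48+2=50). clock=48
Op 18: tick 5 -> clock=53. purged={d.com,e.com}
Op 19: tick 5 -> clock=58.
Op 20: insert d.com -> 10.0.0.2 (expiry=58+14=72). clock=58
Op 21: tick 2 -> clock=60.
Op 22: insert a.com -> 10.0.0.1 (expiry=60+7=67). clock=60
Op 23: tick 5 -> clock=65.
Op 24: tick 6 -> clock=71. purged={a.com}
Op 25: tick 5 -> clock=76. purged={d.com}
Op 26: insert d.com -> 10.0.0.2 (expiry=76+15=91). clock=76
Op 27: tick 2 -> clock=78.
Op 28: tick 2 -> clock=80.
Op 29: tick 7 -> clock=87.
Final cache (unexpired): {d.com} -> size=1

Answer: 1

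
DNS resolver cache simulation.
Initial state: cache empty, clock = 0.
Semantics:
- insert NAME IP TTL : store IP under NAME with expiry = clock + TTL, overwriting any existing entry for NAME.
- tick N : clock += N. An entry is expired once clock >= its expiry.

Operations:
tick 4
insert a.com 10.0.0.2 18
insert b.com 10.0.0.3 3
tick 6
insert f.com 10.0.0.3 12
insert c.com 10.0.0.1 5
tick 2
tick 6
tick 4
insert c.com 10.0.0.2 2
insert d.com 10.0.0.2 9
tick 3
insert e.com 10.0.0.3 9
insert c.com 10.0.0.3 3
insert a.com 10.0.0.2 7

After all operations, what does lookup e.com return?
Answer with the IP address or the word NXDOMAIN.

Op 1: tick 4 -> clock=4.
Op 2: insert a.com -> 10.0.0.2 (expiry=4+18=22). clock=4
Op 3: insert b.com -> 10.0.0.3 (expiry=4+3=7). clock=4
Op 4: tick 6 -> clock=10. purged={b.com}
Op 5: insert f.com -> 10.0.0.3 (expiry=10+12=22). clock=10
Op 6: insert c.com -> 10.0.0.1 (expiry=10+5=15). clock=10
Op 7: tick 2 -> clock=12.
Op 8: tick 6 -> clock=18. purged={c.com}
Op 9: tick 4 -> clock=22. purged={a.com,f.com}
Op 10: insert c.com -> 10.0.0.2 (expiry=22+2=24). clock=22
Op 11: insert d.com -> 10.0.0.2 (expiry=22+9=31). clock=22
Op 12: tick 3 -> clock=25. purged={c.com}
Op 13: insert e.com -> 10.0.0.3 (expiry=25+9=34). clock=25
Op 14: insert c.com -> 10.0.0.3 (expiry=25+3=28). clock=25
Op 15: insert a.com -> 10.0.0.2 (expiry=25+7=32). clock=25
lookup e.com: present, ip=10.0.0.3 expiry=34 > clock=25

Answer: 10.0.0.3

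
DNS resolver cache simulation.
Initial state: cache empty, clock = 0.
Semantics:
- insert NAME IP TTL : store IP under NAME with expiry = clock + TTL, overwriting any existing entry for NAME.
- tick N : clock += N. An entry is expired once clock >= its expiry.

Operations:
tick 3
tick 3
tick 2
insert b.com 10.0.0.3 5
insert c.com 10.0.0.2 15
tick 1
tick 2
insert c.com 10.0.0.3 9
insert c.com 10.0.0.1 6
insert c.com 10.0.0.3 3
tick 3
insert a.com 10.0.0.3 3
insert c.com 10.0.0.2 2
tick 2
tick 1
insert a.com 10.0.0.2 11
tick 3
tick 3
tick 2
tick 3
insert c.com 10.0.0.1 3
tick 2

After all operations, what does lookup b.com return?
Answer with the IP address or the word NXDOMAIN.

Op 1: tick 3 -> clock=3.
Op 2: tick 3 -> clock=6.
Op 3: tick 2 -> clock=8.
Op 4: insert b.com -> 10.0.0.3 (expiry=8+5=13). clock=8
Op 5: insert c.com -> 10.0.0.2 (expiry=8+15=23). clock=8
Op 6: tick 1 -> clock=9.
Op 7: tick 2 -> clock=11.
Op 8: insert c.com -> 10.0.0.3 (expiry=11+9=20). clock=11
Op 9: insert c.com -> 10.0.0.1 (expiry=11+6=17). clock=11
Op 10: insert c.com -> 10.0.0.3 (expiry=11+3=14). clock=11
Op 11: tick 3 -> clock=14. purged={b.com,c.com}
Op 12: insert a.com -> 10.0.0.3 (expiry=14+3=17). clock=14
Op 13: insert c.com -> 10.0.0.2 (expiry=14+2=16). clock=14
Op 14: tick 2 -> clock=16. purged={c.com}
Op 15: tick 1 -> clock=17. purged={a.com}
Op 16: insert a.com -> 10.0.0.2 (expiry=17+11=28). clock=17
Op 17: tick 3 -> clock=20.
Op 18: tick 3 -> clock=23.
Op 19: tick 2 -> clock=25.
Op 20: tick 3 -> clock=28. purged={a.com}
Op 21: insert c.com -> 10.0.0.1 (expiry=28+3=31). clock=28
Op 22: tick 2 -> clock=30.
lookup b.com: not in cache (expired or never inserted)

Answer: NXDOMAIN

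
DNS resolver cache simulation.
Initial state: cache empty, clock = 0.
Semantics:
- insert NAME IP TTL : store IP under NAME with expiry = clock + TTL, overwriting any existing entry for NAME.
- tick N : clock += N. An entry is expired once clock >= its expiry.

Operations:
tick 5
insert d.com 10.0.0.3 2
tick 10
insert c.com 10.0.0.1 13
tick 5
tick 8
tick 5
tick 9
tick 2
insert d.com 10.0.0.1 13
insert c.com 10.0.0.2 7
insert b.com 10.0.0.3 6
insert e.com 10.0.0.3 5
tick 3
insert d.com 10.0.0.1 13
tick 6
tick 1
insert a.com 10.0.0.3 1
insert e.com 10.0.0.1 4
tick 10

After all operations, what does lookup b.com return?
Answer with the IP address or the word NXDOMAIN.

Answer: NXDOMAIN

Derivation:
Op 1: tick 5 -> clock=5.
Op 2: insert d.com -> 10.0.0.3 (expiry=5+2=7). clock=5
Op 3: tick 10 -> clock=15. purged={d.com}
Op 4: insert c.com -> 10.0.0.1 (expiry=15+13=28). clock=15
Op 5: tick 5 -> clock=20.
Op 6: tick 8 -> clock=28. purged={c.com}
Op 7: tick 5 -> clock=33.
Op 8: tick 9 -> clock=42.
Op 9: tick 2 -> clock=44.
Op 10: insert d.com -> 10.0.0.1 (expiry=44+13=57). clock=44
Op 11: insert c.com -> 10.0.0.2 (expiry=44+7=51). clock=44
Op 12: insert b.com -> 10.0.0.3 (expiry=44+6=50). clock=44
Op 13: insert e.com -> 10.0.0.3 (expiry=44+5=49). clock=44
Op 14: tick 3 -> clock=47.
Op 15: insert d.com -> 10.0.0.1 (expiry=47+13=60). clock=47
Op 16: tick 6 -> clock=53. purged={b.com,c.com,e.com}
Op 17: tick 1 -> clock=54.
Op 18: insert a.com -> 10.0.0.3 (expiry=54+1=55). clock=54
Op 19: insert e.com -> 10.0.0.1 (expiry=54+4=58). clock=54
Op 20: tick 10 -> clock=64. purged={a.com,d.com,e.com}
lookup b.com: not in cache (expired or never inserted)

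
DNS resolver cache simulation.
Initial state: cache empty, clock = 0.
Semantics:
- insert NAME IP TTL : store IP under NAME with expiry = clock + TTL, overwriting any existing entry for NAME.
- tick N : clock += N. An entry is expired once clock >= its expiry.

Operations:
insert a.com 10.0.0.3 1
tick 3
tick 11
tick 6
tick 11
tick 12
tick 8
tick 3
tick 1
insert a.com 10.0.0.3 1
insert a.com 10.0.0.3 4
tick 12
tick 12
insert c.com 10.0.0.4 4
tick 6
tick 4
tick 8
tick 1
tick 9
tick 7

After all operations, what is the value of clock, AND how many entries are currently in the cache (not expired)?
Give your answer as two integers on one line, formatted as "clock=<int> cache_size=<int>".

Op 1: insert a.com -> 10.0.0.3 (expiry=0+1=1). clock=0
Op 2: tick 3 -> clock=3. purged={a.com}
Op 3: tick 11 -> clock=14.
Op 4: tick 6 -> clock=20.
Op 5: tick 11 -> clock=31.
Op 6: tick 12 -> clock=43.
Op 7: tick 8 -> clock=51.
Op 8: tick 3 -> clock=54.
Op 9: tick 1 -> clock=55.
Op 10: insert a.com -> 10.0.0.3 (expiry=55+1=56). clock=55
Op 11: insert a.com -> 10.0.0.3 (expiry=55+4=59). clock=55
Op 12: tick 12 -> clock=67. purged={a.com}
Op 13: tick 12 -> clock=79.
Op 14: insert c.com -> 10.0.0.4 (expiry=79+4=83). clock=79
Op 15: tick 6 -> clock=85. purged={c.com}
Op 16: tick 4 -> clock=89.
Op 17: tick 8 -> clock=97.
Op 18: tick 1 -> clock=98.
Op 19: tick 9 -> clock=107.
Op 20: tick 7 -> clock=114.
Final clock = 114
Final cache (unexpired): {} -> size=0

Answer: clock=114 cache_size=0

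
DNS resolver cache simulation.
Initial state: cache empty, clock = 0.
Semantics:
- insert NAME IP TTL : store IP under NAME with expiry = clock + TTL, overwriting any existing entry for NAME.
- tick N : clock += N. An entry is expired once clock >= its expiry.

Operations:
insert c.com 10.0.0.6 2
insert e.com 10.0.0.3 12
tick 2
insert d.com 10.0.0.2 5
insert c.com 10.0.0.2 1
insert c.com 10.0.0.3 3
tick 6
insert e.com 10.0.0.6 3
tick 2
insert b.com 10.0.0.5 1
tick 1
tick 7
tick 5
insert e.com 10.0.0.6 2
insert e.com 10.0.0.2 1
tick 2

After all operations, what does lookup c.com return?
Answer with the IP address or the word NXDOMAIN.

Answer: NXDOMAIN

Derivation:
Op 1: insert c.com -> 10.0.0.6 (expiry=0+2=2). clock=0
Op 2: insert e.com -> 10.0.0.3 (expiry=0+12=12). clock=0
Op 3: tick 2 -> clock=2. purged={c.com}
Op 4: insert d.com -> 10.0.0.2 (expiry=2+5=7). clock=2
Op 5: insert c.com -> 10.0.0.2 (expiry=2+1=3). clock=2
Op 6: insert c.com -> 10.0.0.3 (expiry=2+3=5). clock=2
Op 7: tick 6 -> clock=8. purged={c.com,d.com}
Op 8: insert e.com -> 10.0.0.6 (expiry=8+3=11). clock=8
Op 9: tick 2 -> clock=10.
Op 10: insert b.com -> 10.0.0.5 (expiry=10+1=11). clock=10
Op 11: tick 1 -> clock=11. purged={b.com,e.com}
Op 12: tick 7 -> clock=18.
Op 13: tick 5 -> clock=23.
Op 14: insert e.com -> 10.0.0.6 (expiry=23+2=25). clock=23
Op 15: insert e.com -> 10.0.0.2 (expiry=23+1=24). clock=23
Op 16: tick 2 -> clock=25. purged={e.com}
lookup c.com: not in cache (expired or never inserted)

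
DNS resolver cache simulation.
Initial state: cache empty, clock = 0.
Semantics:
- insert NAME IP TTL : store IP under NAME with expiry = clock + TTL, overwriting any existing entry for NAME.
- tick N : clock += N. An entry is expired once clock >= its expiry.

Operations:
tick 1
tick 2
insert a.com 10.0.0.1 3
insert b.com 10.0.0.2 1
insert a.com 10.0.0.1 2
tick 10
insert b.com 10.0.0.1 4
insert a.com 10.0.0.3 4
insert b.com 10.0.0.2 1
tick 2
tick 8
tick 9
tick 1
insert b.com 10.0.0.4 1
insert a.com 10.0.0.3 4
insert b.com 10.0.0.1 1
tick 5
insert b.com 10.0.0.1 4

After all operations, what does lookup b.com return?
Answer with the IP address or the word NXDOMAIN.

Answer: 10.0.0.1

Derivation:
Op 1: tick 1 -> clock=1.
Op 2: tick 2 -> clock=3.
Op 3: insert a.com -> 10.0.0.1 (expiry=3+3=6). clock=3
Op 4: insert b.com -> 10.0.0.2 (expiry=3+1=4). clock=3
Op 5: insert a.com -> 10.0.0.1 (expiry=3+2=5). clock=3
Op 6: tick 10 -> clock=13. purged={a.com,b.com}
Op 7: insert b.com -> 10.0.0.1 (expiry=13+4=17). clock=13
Op 8: insert a.com -> 10.0.0.3 (expiry=13+4=17). clock=13
Op 9: insert b.com -> 10.0.0.2 (expiry=13+1=14). clock=13
Op 10: tick 2 -> clock=15. purged={b.com}
Op 11: tick 8 -> clock=23. purged={a.com}
Op 12: tick 9 -> clock=32.
Op 13: tick 1 -> clock=33.
Op 14: insert b.com -> 10.0.0.4 (expiry=33+1=34). clock=33
Op 15: insert a.com -> 10.0.0.3 (expiry=33+4=37). clock=33
Op 16: insert b.com -> 10.0.0.1 (expiry=33+1=34). clock=33
Op 17: tick 5 -> clock=38. purged={a.com,b.com}
Op 18: insert b.com -> 10.0.0.1 (expiry=38+4=42). clock=38
lookup b.com: present, ip=10.0.0.1 expiry=42 > clock=38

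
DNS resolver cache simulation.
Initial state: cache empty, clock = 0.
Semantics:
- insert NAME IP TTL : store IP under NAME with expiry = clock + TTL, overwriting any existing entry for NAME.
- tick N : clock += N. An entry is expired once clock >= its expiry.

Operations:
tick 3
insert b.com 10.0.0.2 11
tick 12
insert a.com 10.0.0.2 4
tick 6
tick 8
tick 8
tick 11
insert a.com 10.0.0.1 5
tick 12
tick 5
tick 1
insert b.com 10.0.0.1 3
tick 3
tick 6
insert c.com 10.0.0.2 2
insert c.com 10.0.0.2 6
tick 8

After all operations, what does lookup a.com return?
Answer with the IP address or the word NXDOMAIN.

Op 1: tick 3 -> clock=3.
Op 2: insert b.com -> 10.0.0.2 (expiry=3+11=14). clock=3
Op 3: tick 12 -> clock=15. purged={b.com}
Op 4: insert a.com -> 10.0.0.2 (expiry=15+4=19). clock=15
Op 5: tick 6 -> clock=21. purged={a.com}
Op 6: tick 8 -> clock=29.
Op 7: tick 8 -> clock=37.
Op 8: tick 11 -> clock=48.
Op 9: insert a.com -> 10.0.0.1 (expiry=48+5=53). clock=48
Op 10: tick 12 -> clock=60. purged={a.com}
Op 11: tick 5 -> clock=65.
Op 12: tick 1 -> clock=66.
Op 13: insert b.com -> 10.0.0.1 (expiry=66+3=69). clock=66
Op 14: tick 3 -> clock=69. purged={b.com}
Op 15: tick 6 -> clock=75.
Op 16: insert c.com -> 10.0.0.2 (expiry=75+2=77). clock=75
Op 17: insert c.com -> 10.0.0.2 (expiry=75+6=81). clock=75
Op 18: tick 8 -> clock=83. purged={c.com}
lookup a.com: not in cache (expired or never inserted)

Answer: NXDOMAIN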